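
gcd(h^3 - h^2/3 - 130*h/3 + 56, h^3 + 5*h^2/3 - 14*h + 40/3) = h - 4/3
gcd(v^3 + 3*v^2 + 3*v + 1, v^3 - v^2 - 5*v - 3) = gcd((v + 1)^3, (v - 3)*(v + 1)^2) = v^2 + 2*v + 1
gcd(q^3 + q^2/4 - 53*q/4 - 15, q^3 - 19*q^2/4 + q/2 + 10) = q^2 - 11*q/4 - 5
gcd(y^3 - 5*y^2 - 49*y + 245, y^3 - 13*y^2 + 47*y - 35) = y^2 - 12*y + 35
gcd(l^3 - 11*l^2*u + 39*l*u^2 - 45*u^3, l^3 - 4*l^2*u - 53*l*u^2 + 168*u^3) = -l + 3*u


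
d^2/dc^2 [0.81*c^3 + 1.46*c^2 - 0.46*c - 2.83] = 4.86*c + 2.92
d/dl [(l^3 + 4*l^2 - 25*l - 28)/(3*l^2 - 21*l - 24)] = (l^2 - 16*l + 4)/(3*(l^2 - 16*l + 64))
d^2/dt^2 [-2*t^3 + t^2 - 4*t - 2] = 2 - 12*t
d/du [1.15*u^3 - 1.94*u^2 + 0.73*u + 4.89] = 3.45*u^2 - 3.88*u + 0.73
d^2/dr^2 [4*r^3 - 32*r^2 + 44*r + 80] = 24*r - 64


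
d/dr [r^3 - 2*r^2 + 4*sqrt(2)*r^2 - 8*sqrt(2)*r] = 3*r^2 - 4*r + 8*sqrt(2)*r - 8*sqrt(2)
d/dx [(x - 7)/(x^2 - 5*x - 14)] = -1/(x^2 + 4*x + 4)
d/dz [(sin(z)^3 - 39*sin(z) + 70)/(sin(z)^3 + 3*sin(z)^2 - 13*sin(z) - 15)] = (3*sin(z)^4 + 52*sin(z)^3 - 138*sin(z)^2 - 420*sin(z) + 1495)*cos(z)/((sin(z) - 3)^2*(sin(z) + 1)^2*(sin(z) + 5)^2)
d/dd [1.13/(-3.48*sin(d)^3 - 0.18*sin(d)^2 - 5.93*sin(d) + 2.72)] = (11.7972*sin(d)^2 + 0.4068*sin(d) + 6.7009)*cos(d)/(3.48*sin(d)^3 + 0.18*sin(d)^2 + 5.93*sin(d) - 2.72)^2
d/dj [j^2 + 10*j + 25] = 2*j + 10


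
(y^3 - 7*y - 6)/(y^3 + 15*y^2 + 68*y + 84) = (y^2 - 2*y - 3)/(y^2 + 13*y + 42)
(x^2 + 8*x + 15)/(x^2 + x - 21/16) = 16*(x^2 + 8*x + 15)/(16*x^2 + 16*x - 21)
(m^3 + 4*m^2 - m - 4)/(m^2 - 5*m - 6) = (m^2 + 3*m - 4)/(m - 6)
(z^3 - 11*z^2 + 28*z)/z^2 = z - 11 + 28/z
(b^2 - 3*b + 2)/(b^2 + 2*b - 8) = (b - 1)/(b + 4)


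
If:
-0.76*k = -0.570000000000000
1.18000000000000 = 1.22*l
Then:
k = 0.75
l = 0.97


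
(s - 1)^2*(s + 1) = s^3 - s^2 - s + 1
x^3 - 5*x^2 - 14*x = x*(x - 7)*(x + 2)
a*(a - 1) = a^2 - a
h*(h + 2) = h^2 + 2*h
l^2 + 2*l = l*(l + 2)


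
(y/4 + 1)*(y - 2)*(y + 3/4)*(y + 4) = y^4/4 + 27*y^3/16 + 9*y^2/8 - 8*y - 6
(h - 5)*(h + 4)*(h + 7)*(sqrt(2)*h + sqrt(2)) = sqrt(2)*h^4 + 7*sqrt(2)*h^3 - 21*sqrt(2)*h^2 - 167*sqrt(2)*h - 140*sqrt(2)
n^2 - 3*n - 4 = (n - 4)*(n + 1)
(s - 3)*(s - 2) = s^2 - 5*s + 6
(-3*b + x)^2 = 9*b^2 - 6*b*x + x^2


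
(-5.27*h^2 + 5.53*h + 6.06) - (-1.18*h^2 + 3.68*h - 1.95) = -4.09*h^2 + 1.85*h + 8.01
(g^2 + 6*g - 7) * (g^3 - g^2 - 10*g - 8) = g^5 + 5*g^4 - 23*g^3 - 61*g^2 + 22*g + 56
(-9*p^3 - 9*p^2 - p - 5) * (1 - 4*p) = 36*p^4 + 27*p^3 - 5*p^2 + 19*p - 5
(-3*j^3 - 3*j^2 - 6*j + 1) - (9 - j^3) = -2*j^3 - 3*j^2 - 6*j - 8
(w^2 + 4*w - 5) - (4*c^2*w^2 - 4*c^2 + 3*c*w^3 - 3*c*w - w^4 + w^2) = -4*c^2*w^2 + 4*c^2 - 3*c*w^3 + 3*c*w + w^4 + 4*w - 5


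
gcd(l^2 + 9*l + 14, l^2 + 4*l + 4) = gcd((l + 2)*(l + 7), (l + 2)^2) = l + 2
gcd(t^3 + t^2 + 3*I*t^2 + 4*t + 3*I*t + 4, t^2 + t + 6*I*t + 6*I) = t + 1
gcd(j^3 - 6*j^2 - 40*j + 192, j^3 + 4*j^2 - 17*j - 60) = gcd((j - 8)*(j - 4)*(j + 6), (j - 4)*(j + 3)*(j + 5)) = j - 4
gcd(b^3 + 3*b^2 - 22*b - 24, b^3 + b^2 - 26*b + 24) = b^2 + 2*b - 24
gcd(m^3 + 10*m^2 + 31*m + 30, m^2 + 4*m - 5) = m + 5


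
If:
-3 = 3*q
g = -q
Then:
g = 1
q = -1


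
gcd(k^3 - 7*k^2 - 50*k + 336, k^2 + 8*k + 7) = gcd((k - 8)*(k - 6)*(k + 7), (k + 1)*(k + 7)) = k + 7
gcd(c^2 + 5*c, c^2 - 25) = c + 5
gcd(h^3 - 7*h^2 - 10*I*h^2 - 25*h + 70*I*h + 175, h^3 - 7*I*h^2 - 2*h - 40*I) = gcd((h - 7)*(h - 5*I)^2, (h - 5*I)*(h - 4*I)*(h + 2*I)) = h - 5*I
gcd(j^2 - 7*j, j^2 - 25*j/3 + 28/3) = j - 7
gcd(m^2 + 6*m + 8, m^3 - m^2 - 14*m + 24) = m + 4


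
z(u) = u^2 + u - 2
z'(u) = 2*u + 1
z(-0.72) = -2.20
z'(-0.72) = -0.44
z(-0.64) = -2.23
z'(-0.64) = -0.28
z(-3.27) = 5.42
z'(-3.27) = -5.54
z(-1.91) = -0.26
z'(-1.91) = -2.82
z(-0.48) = -2.25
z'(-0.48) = 0.04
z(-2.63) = 2.29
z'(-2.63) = -4.26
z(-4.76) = 15.90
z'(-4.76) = -8.52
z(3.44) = 13.27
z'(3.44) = 7.88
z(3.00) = 10.00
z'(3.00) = 7.00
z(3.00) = 10.00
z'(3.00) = 7.00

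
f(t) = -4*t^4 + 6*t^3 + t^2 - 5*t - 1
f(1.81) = -14.13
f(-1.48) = -30.05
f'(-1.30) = 57.97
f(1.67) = -9.73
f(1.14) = -3.27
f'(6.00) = -2801.00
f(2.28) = -44.18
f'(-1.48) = 83.34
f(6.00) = -3883.00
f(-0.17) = -0.15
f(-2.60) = -269.49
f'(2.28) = -96.51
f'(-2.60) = 392.70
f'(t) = -16*t^3 + 18*t^2 + 2*t - 5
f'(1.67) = -25.98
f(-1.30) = -17.42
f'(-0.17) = -4.74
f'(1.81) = -37.29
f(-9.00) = -30493.00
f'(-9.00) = 13099.00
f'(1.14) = -3.03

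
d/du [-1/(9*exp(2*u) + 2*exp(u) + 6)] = (18*exp(u) + 2)*exp(u)/(9*exp(2*u) + 2*exp(u) + 6)^2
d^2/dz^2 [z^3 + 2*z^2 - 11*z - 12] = 6*z + 4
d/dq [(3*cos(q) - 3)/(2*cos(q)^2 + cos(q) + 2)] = 3*(-4*cos(q) + cos(2*q) - 2)*sin(q)/(cos(q) + cos(2*q) + 3)^2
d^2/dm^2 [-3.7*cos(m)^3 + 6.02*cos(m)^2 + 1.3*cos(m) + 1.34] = 33.3*cos(m)^3 - 24.08*cos(m)^2 - 23.5*cos(m) + 12.04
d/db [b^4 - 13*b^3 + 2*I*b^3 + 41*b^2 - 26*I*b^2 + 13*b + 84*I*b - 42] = 4*b^3 + b^2*(-39 + 6*I) + b*(82 - 52*I) + 13 + 84*I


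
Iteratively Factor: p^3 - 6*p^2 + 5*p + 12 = (p - 4)*(p^2 - 2*p - 3) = (p - 4)*(p - 3)*(p + 1)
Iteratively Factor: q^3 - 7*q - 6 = (q - 3)*(q^2 + 3*q + 2) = (q - 3)*(q + 1)*(q + 2)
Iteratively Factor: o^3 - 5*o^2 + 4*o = (o - 4)*(o^2 - o) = o*(o - 4)*(o - 1)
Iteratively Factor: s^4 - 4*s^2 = (s)*(s^3 - 4*s) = s*(s - 2)*(s^2 + 2*s) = s*(s - 2)*(s + 2)*(s)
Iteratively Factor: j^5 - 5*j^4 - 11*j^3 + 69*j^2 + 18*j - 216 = (j + 2)*(j^4 - 7*j^3 + 3*j^2 + 63*j - 108) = (j - 3)*(j + 2)*(j^3 - 4*j^2 - 9*j + 36) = (j - 3)*(j + 2)*(j + 3)*(j^2 - 7*j + 12) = (j - 4)*(j - 3)*(j + 2)*(j + 3)*(j - 3)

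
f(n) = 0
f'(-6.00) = 0.00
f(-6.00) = 0.00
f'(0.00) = 0.00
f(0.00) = 0.00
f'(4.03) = 0.00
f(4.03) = 0.00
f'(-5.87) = 0.00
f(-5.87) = 0.00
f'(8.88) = 0.00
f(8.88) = 0.00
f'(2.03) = 0.00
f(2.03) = 0.00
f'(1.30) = 0.00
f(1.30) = 0.00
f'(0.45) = 0.00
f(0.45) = 0.00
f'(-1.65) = 0.00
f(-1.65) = 0.00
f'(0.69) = 0.00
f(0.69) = 0.00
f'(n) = 0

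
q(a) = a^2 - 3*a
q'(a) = 2*a - 3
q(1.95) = -2.05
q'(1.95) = 0.90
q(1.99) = -2.01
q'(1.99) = 0.98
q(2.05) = -1.95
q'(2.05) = 1.10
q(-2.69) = 15.31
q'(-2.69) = -8.38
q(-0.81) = 3.09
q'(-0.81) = -4.62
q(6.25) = 20.31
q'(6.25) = 9.50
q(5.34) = 12.50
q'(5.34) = 7.68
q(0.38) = -1.00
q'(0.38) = -2.24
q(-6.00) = 54.00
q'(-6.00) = -15.00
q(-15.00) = 270.00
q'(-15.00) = -33.00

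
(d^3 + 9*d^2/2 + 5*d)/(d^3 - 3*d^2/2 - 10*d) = (d + 2)/(d - 4)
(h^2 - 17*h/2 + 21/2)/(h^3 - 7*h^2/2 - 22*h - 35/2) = (2*h - 3)/(2*h^2 + 7*h + 5)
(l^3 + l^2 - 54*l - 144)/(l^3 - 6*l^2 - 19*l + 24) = (l + 6)/(l - 1)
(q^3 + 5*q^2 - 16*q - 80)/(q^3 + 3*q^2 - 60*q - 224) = (q^2 + q - 20)/(q^2 - q - 56)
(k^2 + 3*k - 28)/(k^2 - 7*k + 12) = (k + 7)/(k - 3)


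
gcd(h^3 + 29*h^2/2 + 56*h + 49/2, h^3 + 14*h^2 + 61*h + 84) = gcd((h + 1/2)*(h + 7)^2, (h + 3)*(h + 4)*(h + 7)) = h + 7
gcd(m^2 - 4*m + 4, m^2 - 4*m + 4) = m^2 - 4*m + 4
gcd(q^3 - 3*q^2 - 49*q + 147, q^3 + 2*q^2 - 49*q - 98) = q^2 - 49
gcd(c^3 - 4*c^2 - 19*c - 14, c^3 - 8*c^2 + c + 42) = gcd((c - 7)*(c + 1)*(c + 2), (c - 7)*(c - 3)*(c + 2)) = c^2 - 5*c - 14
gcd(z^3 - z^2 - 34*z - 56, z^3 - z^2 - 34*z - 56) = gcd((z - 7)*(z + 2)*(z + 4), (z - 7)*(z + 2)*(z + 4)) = z^3 - z^2 - 34*z - 56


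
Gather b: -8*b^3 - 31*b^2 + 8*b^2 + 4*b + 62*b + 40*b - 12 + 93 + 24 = -8*b^3 - 23*b^2 + 106*b + 105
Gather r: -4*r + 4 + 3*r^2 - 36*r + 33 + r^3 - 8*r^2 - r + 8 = r^3 - 5*r^2 - 41*r + 45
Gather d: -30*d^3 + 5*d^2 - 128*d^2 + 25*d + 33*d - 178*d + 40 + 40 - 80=-30*d^3 - 123*d^2 - 120*d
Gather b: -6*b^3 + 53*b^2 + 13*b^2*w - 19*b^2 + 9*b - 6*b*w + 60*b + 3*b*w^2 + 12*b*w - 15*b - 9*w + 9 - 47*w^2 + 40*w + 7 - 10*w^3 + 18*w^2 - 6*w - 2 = -6*b^3 + b^2*(13*w + 34) + b*(3*w^2 + 6*w + 54) - 10*w^3 - 29*w^2 + 25*w + 14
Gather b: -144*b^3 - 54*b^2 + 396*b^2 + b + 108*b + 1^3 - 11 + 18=-144*b^3 + 342*b^2 + 109*b + 8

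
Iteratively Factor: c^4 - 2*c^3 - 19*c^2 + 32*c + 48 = (c + 4)*(c^3 - 6*c^2 + 5*c + 12) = (c - 4)*(c + 4)*(c^2 - 2*c - 3) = (c - 4)*(c - 3)*(c + 4)*(c + 1)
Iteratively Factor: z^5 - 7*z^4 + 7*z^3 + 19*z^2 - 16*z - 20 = (z + 1)*(z^4 - 8*z^3 + 15*z^2 + 4*z - 20) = (z - 2)*(z + 1)*(z^3 - 6*z^2 + 3*z + 10) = (z - 5)*(z - 2)*(z + 1)*(z^2 - z - 2) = (z - 5)*(z - 2)*(z + 1)^2*(z - 2)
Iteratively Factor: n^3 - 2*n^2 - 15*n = (n)*(n^2 - 2*n - 15) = n*(n - 5)*(n + 3)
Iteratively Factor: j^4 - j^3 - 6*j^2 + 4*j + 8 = (j + 1)*(j^3 - 2*j^2 - 4*j + 8) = (j + 1)*(j + 2)*(j^2 - 4*j + 4) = (j - 2)*(j + 1)*(j + 2)*(j - 2)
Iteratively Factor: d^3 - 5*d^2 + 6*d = (d - 2)*(d^2 - 3*d) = d*(d - 2)*(d - 3)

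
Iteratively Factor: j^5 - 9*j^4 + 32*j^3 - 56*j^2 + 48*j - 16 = (j - 2)*(j^4 - 7*j^3 + 18*j^2 - 20*j + 8) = (j - 2)^2*(j^3 - 5*j^2 + 8*j - 4) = (j - 2)^3*(j^2 - 3*j + 2) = (j - 2)^4*(j - 1)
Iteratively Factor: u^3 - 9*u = (u - 3)*(u^2 + 3*u) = (u - 3)*(u + 3)*(u)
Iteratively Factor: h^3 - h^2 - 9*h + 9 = (h + 3)*(h^2 - 4*h + 3) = (h - 1)*(h + 3)*(h - 3)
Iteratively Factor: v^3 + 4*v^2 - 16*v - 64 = (v + 4)*(v^2 - 16) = (v - 4)*(v + 4)*(v + 4)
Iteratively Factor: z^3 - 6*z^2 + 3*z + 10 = (z - 2)*(z^2 - 4*z - 5) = (z - 2)*(z + 1)*(z - 5)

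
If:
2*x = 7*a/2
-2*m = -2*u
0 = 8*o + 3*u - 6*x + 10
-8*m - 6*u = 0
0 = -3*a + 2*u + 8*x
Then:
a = 0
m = 0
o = -5/4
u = 0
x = 0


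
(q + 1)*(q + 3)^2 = q^3 + 7*q^2 + 15*q + 9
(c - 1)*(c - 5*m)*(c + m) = c^3 - 4*c^2*m - c^2 - 5*c*m^2 + 4*c*m + 5*m^2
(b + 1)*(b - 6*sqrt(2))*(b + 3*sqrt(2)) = b^3 - 3*sqrt(2)*b^2 + b^2 - 36*b - 3*sqrt(2)*b - 36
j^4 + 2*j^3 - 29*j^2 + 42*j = j*(j - 3)*(j - 2)*(j + 7)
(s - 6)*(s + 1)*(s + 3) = s^3 - 2*s^2 - 21*s - 18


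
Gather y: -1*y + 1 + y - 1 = 0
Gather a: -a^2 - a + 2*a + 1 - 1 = -a^2 + a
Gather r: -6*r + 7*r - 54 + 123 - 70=r - 1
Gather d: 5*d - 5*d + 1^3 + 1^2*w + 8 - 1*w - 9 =0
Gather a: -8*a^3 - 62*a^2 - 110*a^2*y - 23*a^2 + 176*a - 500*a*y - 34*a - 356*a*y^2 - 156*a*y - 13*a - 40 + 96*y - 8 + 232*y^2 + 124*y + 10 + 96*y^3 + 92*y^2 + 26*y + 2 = -8*a^3 + a^2*(-110*y - 85) + a*(-356*y^2 - 656*y + 129) + 96*y^3 + 324*y^2 + 246*y - 36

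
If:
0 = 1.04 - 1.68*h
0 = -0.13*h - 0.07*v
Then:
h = 0.62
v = -1.15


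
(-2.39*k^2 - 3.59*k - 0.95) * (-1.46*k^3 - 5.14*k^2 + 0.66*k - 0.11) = 3.4894*k^5 + 17.526*k^4 + 18.2622*k^3 + 2.7765*k^2 - 0.2321*k + 0.1045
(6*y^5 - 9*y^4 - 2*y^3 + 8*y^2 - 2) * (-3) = -18*y^5 + 27*y^4 + 6*y^3 - 24*y^2 + 6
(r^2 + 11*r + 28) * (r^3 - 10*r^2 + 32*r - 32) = r^5 + r^4 - 50*r^3 + 40*r^2 + 544*r - 896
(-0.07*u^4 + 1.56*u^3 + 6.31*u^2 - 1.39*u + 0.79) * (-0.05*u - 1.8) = 0.0035*u^5 + 0.048*u^4 - 3.1235*u^3 - 11.2885*u^2 + 2.4625*u - 1.422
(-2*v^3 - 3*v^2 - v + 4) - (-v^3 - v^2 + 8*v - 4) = -v^3 - 2*v^2 - 9*v + 8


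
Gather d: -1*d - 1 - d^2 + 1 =-d^2 - d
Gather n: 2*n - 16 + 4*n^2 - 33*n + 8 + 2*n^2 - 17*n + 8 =6*n^2 - 48*n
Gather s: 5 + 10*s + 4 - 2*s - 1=8*s + 8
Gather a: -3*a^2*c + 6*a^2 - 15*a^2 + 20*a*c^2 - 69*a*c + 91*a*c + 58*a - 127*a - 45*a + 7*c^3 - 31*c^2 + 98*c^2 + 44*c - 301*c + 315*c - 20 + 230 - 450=a^2*(-3*c - 9) + a*(20*c^2 + 22*c - 114) + 7*c^3 + 67*c^2 + 58*c - 240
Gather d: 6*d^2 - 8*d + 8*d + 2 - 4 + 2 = 6*d^2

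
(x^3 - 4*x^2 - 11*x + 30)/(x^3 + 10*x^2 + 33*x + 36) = (x^2 - 7*x + 10)/(x^2 + 7*x + 12)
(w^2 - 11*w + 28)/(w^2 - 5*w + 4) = (w - 7)/(w - 1)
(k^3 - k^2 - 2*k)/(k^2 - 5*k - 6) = k*(k - 2)/(k - 6)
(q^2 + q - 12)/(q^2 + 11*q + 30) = (q^2 + q - 12)/(q^2 + 11*q + 30)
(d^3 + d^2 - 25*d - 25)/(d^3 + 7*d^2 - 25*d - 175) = (d + 1)/(d + 7)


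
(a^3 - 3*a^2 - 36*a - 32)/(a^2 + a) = a - 4 - 32/a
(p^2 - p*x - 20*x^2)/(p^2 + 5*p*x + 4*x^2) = (p - 5*x)/(p + x)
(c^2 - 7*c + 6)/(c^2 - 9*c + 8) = (c - 6)/(c - 8)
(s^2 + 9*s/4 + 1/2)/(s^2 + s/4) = (s + 2)/s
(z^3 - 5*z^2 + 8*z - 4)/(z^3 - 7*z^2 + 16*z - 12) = (z - 1)/(z - 3)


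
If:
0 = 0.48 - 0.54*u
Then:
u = 0.89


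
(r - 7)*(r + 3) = r^2 - 4*r - 21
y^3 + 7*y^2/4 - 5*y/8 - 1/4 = (y - 1/2)*(y + 1/4)*(y + 2)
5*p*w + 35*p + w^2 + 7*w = (5*p + w)*(w + 7)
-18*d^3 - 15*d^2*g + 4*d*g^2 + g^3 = (-3*d + g)*(d + g)*(6*d + g)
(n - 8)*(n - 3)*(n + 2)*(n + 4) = n^4 - 5*n^3 - 34*n^2 + 56*n + 192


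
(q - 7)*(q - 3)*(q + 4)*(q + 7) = q^4 + q^3 - 61*q^2 - 49*q + 588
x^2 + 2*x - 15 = (x - 3)*(x + 5)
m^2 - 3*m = m*(m - 3)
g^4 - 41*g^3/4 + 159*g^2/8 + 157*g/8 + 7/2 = (g - 7)*(g - 4)*(g + 1/4)*(g + 1/2)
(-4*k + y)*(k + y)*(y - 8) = -4*k^2*y + 32*k^2 - 3*k*y^2 + 24*k*y + y^3 - 8*y^2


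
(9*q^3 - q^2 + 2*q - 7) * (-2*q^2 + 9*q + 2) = -18*q^5 + 83*q^4 + 5*q^3 + 30*q^2 - 59*q - 14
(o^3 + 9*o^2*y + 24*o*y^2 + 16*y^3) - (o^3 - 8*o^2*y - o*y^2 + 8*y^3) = 17*o^2*y + 25*o*y^2 + 8*y^3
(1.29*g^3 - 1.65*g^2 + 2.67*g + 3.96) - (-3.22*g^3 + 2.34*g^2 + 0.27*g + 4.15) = 4.51*g^3 - 3.99*g^2 + 2.4*g - 0.19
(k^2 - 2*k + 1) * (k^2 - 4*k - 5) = k^4 - 6*k^3 + 4*k^2 + 6*k - 5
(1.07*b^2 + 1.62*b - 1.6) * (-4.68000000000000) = -5.0076*b^2 - 7.5816*b + 7.488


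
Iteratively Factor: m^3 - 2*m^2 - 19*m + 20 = (m - 1)*(m^2 - m - 20) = (m - 5)*(m - 1)*(m + 4)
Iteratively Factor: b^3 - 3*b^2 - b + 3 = (b + 1)*(b^2 - 4*b + 3) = (b - 3)*(b + 1)*(b - 1)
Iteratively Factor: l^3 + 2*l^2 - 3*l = (l - 1)*(l^2 + 3*l) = l*(l - 1)*(l + 3)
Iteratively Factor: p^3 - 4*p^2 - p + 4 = (p - 1)*(p^2 - 3*p - 4) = (p - 1)*(p + 1)*(p - 4)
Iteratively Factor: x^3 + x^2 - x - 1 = (x + 1)*(x^2 - 1) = (x + 1)^2*(x - 1)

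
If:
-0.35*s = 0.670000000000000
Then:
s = -1.91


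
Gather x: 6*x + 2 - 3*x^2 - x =-3*x^2 + 5*x + 2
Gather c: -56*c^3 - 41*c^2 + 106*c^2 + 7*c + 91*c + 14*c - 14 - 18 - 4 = -56*c^3 + 65*c^2 + 112*c - 36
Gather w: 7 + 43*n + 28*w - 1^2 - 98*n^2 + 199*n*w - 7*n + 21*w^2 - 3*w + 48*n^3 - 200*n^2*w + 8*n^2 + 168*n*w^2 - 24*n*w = 48*n^3 - 90*n^2 + 36*n + w^2*(168*n + 21) + w*(-200*n^2 + 175*n + 25) + 6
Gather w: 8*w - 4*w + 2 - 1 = 4*w + 1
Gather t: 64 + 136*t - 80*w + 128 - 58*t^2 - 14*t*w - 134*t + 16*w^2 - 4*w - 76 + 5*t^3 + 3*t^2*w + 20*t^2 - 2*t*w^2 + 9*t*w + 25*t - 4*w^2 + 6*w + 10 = 5*t^3 + t^2*(3*w - 38) + t*(-2*w^2 - 5*w + 27) + 12*w^2 - 78*w + 126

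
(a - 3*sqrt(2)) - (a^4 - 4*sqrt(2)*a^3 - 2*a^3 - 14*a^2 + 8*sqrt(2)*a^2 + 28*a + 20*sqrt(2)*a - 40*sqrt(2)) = -a^4 + 2*a^3 + 4*sqrt(2)*a^3 - 8*sqrt(2)*a^2 + 14*a^2 - 20*sqrt(2)*a - 27*a + 37*sqrt(2)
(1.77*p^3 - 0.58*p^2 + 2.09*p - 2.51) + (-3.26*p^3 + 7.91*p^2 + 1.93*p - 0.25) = -1.49*p^3 + 7.33*p^2 + 4.02*p - 2.76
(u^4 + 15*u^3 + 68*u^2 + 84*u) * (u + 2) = u^5 + 17*u^4 + 98*u^3 + 220*u^2 + 168*u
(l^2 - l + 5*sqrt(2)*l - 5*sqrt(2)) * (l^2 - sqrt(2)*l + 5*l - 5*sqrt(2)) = l^4 + 4*l^3 + 4*sqrt(2)*l^3 - 15*l^2 + 16*sqrt(2)*l^2 - 40*l - 20*sqrt(2)*l + 50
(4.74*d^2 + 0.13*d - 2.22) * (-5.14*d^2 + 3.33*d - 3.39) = -24.3636*d^4 + 15.116*d^3 - 4.2249*d^2 - 7.8333*d + 7.5258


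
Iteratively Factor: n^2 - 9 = (n + 3)*(n - 3)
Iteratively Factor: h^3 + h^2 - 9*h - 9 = (h - 3)*(h^2 + 4*h + 3) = (h - 3)*(h + 3)*(h + 1)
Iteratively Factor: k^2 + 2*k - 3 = (k + 3)*(k - 1)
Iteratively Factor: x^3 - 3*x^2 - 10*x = (x - 5)*(x^2 + 2*x) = x*(x - 5)*(x + 2)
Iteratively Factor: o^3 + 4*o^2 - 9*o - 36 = (o + 3)*(o^2 + o - 12) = (o + 3)*(o + 4)*(o - 3)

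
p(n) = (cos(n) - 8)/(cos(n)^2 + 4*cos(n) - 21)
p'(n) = (2*sin(n)*cos(n) + 4*sin(n))*(cos(n) - 8)/(cos(n)^2 + 4*cos(n) - 21)^2 - sin(n)/(cos(n)^2 + 4*cos(n) - 21) = (cos(n)^2 - 16*cos(n) - 11)*sin(n)/(cos(n)^2 + 4*cos(n) - 21)^2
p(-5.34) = 0.40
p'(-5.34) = -0.05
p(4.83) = 0.38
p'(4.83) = 0.03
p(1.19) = 0.39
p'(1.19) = -0.04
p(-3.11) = 0.37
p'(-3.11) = -0.00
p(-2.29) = 0.37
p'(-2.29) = 0.00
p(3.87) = 0.37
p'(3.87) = -0.00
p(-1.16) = 0.39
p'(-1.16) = 0.04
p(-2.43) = 0.37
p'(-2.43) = -0.00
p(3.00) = 0.37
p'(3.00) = 0.00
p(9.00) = 0.37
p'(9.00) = 0.00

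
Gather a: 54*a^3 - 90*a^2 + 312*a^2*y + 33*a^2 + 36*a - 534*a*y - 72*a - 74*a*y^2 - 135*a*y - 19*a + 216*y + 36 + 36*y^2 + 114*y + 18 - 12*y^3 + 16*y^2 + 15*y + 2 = 54*a^3 + a^2*(312*y - 57) + a*(-74*y^2 - 669*y - 55) - 12*y^3 + 52*y^2 + 345*y + 56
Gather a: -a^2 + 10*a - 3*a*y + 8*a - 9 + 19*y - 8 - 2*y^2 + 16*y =-a^2 + a*(18 - 3*y) - 2*y^2 + 35*y - 17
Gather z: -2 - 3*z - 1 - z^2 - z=-z^2 - 4*z - 3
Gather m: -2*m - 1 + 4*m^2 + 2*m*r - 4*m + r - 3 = 4*m^2 + m*(2*r - 6) + r - 4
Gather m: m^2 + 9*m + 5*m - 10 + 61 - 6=m^2 + 14*m + 45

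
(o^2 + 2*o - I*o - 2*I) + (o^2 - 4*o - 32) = 2*o^2 - 2*o - I*o - 32 - 2*I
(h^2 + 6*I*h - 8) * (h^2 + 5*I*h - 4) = h^4 + 11*I*h^3 - 42*h^2 - 64*I*h + 32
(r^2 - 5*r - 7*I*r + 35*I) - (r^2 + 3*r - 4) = -8*r - 7*I*r + 4 + 35*I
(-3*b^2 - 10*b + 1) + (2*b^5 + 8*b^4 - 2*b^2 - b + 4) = 2*b^5 + 8*b^4 - 5*b^2 - 11*b + 5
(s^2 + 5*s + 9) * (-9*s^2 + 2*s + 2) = -9*s^4 - 43*s^3 - 69*s^2 + 28*s + 18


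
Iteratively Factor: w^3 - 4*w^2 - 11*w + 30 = (w - 2)*(w^2 - 2*w - 15) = (w - 2)*(w + 3)*(w - 5)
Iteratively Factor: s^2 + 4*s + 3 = (s + 1)*(s + 3)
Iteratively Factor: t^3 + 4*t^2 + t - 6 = (t + 3)*(t^2 + t - 2) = (t - 1)*(t + 3)*(t + 2)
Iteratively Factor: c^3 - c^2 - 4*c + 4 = (c - 2)*(c^2 + c - 2) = (c - 2)*(c + 2)*(c - 1)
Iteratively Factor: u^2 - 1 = (u + 1)*(u - 1)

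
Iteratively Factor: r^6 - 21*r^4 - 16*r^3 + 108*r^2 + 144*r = (r + 3)*(r^5 - 3*r^4 - 12*r^3 + 20*r^2 + 48*r) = (r + 2)*(r + 3)*(r^4 - 5*r^3 - 2*r^2 + 24*r) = (r + 2)^2*(r + 3)*(r^3 - 7*r^2 + 12*r) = r*(r + 2)^2*(r + 3)*(r^2 - 7*r + 12) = r*(r - 4)*(r + 2)^2*(r + 3)*(r - 3)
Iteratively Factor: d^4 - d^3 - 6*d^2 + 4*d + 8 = (d + 1)*(d^3 - 2*d^2 - 4*d + 8) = (d - 2)*(d + 1)*(d^2 - 4) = (d - 2)^2*(d + 1)*(d + 2)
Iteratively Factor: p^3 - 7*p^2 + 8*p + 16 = (p - 4)*(p^2 - 3*p - 4) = (p - 4)*(p + 1)*(p - 4)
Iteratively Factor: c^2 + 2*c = (c + 2)*(c)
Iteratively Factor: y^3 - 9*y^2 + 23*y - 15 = (y - 1)*(y^2 - 8*y + 15) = (y - 5)*(y - 1)*(y - 3)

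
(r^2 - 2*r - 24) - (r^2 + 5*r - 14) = -7*r - 10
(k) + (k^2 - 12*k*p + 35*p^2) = k^2 - 12*k*p + k + 35*p^2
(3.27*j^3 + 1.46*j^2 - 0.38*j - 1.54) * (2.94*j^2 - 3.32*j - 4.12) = 9.6138*j^5 - 6.564*j^4 - 19.4368*j^3 - 9.2812*j^2 + 6.6784*j + 6.3448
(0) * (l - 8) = 0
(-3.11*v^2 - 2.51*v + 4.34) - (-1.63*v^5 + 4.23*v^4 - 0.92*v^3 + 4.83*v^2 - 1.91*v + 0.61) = 1.63*v^5 - 4.23*v^4 + 0.92*v^3 - 7.94*v^2 - 0.6*v + 3.73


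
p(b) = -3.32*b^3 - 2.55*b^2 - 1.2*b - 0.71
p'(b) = -9.96*b^2 - 5.1*b - 1.2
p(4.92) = -463.74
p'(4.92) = -267.39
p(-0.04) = -0.67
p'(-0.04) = -1.01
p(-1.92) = 15.69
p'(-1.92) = -28.12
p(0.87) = -5.87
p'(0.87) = -13.18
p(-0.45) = -0.38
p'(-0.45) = -0.92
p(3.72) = -211.37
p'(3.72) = -158.00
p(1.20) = -11.56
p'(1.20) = -21.66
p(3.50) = -178.49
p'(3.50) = -141.06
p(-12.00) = 5383.45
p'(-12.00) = -1374.24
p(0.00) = -0.71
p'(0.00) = -1.20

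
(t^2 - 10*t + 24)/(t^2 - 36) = (t - 4)/(t + 6)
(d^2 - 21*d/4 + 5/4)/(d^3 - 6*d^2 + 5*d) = (d - 1/4)/(d*(d - 1))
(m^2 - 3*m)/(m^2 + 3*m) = (m - 3)/(m + 3)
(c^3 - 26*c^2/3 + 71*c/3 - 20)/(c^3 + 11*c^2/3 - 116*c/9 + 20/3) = 3*(c^2 - 7*c + 12)/(3*c^2 + 16*c - 12)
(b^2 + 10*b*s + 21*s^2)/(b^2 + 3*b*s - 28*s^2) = (-b - 3*s)/(-b + 4*s)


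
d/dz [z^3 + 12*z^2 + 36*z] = 3*z^2 + 24*z + 36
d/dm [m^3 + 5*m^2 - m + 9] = 3*m^2 + 10*m - 1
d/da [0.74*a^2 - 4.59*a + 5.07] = 1.48*a - 4.59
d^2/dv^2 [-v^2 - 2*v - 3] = -2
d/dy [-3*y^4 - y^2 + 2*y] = -12*y^3 - 2*y + 2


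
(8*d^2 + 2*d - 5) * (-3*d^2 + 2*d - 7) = -24*d^4 + 10*d^3 - 37*d^2 - 24*d + 35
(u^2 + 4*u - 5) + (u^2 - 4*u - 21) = 2*u^2 - 26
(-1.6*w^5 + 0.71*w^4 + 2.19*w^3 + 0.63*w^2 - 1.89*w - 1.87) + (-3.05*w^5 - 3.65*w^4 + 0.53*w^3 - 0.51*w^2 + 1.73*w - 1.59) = -4.65*w^5 - 2.94*w^4 + 2.72*w^3 + 0.12*w^2 - 0.16*w - 3.46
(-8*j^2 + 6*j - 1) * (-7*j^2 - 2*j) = 56*j^4 - 26*j^3 - 5*j^2 + 2*j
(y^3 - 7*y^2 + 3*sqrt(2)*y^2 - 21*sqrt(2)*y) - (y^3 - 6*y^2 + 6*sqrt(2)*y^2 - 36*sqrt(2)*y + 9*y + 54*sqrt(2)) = -3*sqrt(2)*y^2 - y^2 - 9*y + 15*sqrt(2)*y - 54*sqrt(2)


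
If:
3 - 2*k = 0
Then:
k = 3/2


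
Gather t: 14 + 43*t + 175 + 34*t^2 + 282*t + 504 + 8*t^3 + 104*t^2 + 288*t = 8*t^3 + 138*t^2 + 613*t + 693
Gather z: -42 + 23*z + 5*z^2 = 5*z^2 + 23*z - 42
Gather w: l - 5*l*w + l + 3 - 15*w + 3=2*l + w*(-5*l - 15) + 6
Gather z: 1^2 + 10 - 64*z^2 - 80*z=-64*z^2 - 80*z + 11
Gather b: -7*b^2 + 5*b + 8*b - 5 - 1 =-7*b^2 + 13*b - 6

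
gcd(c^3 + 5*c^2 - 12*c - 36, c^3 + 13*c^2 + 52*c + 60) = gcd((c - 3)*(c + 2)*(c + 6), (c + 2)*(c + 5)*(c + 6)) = c^2 + 8*c + 12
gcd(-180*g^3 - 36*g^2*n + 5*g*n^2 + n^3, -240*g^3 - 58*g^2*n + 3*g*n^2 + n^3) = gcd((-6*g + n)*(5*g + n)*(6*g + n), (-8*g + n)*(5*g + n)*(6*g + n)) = 30*g^2 + 11*g*n + n^2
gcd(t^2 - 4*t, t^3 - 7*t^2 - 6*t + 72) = t - 4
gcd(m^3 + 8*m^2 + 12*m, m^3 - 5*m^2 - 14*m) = m^2 + 2*m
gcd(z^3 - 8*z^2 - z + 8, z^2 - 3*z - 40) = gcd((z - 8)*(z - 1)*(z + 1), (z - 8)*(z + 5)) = z - 8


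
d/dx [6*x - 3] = 6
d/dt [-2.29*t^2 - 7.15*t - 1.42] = -4.58*t - 7.15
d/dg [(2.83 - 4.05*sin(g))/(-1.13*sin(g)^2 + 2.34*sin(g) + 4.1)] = (-4.5765*sin(g)^2 + 6.3958*sin(g) - 23.2272)*cos(g)/(1.2769*sin(g)^4 - 5.2884*sin(g)^3 - 3.7904*sin(g)^2 + 19.188*sin(g) + 16.81)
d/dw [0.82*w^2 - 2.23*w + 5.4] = 1.64*w - 2.23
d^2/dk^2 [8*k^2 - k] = 16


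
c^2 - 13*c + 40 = (c - 8)*(c - 5)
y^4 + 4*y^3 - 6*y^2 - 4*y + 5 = (y - 1)^2*(y + 1)*(y + 5)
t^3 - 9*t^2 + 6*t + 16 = (t - 8)*(t - 2)*(t + 1)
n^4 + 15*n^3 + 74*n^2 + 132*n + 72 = (n + 1)*(n + 2)*(n + 6)^2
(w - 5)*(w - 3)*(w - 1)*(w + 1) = w^4 - 8*w^3 + 14*w^2 + 8*w - 15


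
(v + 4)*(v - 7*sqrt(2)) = v^2 - 7*sqrt(2)*v + 4*v - 28*sqrt(2)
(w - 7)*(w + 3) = w^2 - 4*w - 21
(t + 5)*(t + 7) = t^2 + 12*t + 35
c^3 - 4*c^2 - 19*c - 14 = (c - 7)*(c + 1)*(c + 2)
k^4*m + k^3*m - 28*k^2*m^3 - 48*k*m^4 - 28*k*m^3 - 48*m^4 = (k - 6*m)*(k + 2*m)*(k + 4*m)*(k*m + m)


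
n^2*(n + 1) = n^3 + n^2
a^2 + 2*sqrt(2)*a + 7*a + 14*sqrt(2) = (a + 7)*(a + 2*sqrt(2))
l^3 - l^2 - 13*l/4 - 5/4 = (l - 5/2)*(l + 1/2)*(l + 1)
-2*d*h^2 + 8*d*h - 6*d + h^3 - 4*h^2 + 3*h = (-2*d + h)*(h - 3)*(h - 1)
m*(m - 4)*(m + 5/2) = m^3 - 3*m^2/2 - 10*m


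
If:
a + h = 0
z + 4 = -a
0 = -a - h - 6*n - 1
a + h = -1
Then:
No Solution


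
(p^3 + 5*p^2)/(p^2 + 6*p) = p*(p + 5)/(p + 6)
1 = 1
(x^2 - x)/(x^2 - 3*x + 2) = x/(x - 2)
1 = 1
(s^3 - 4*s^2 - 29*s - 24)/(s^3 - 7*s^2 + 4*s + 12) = (s^2 - 5*s - 24)/(s^2 - 8*s + 12)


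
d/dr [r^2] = 2*r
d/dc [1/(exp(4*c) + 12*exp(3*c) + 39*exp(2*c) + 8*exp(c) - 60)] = (-4*exp(3*c) - 36*exp(2*c) - 78*exp(c) - 8)*exp(c)/(exp(4*c) + 12*exp(3*c) + 39*exp(2*c) + 8*exp(c) - 60)^2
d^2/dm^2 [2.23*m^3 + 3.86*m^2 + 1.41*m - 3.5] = 13.38*m + 7.72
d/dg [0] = 0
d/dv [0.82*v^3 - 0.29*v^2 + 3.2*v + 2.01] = 2.46*v^2 - 0.58*v + 3.2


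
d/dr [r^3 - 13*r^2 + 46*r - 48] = 3*r^2 - 26*r + 46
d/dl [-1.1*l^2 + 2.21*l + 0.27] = 2.21 - 2.2*l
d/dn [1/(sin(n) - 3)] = -cos(n)/(sin(n) - 3)^2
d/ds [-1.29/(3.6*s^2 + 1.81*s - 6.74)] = (9.288*s + 2.3349)/(3.6*s^2 + 1.81*s - 6.74)^2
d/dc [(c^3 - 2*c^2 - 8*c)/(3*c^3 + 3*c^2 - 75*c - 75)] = (3*c^4 - 34*c^3 - 17*c^2 + 100*c + 200)/(3*(c^6 + 2*c^5 - 49*c^4 - 100*c^3 + 575*c^2 + 1250*c + 625))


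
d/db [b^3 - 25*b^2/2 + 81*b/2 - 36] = 3*b^2 - 25*b + 81/2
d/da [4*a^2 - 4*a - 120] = 8*a - 4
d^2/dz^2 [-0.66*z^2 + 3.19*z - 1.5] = -1.32000000000000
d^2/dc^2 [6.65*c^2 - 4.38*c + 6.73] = 13.3000000000000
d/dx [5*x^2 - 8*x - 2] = 10*x - 8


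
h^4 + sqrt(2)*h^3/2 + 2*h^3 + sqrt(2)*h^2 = h^2*(h + 2)*(h + sqrt(2)/2)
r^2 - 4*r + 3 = (r - 3)*(r - 1)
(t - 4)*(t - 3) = t^2 - 7*t + 12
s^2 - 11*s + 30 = (s - 6)*(s - 5)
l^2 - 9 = (l - 3)*(l + 3)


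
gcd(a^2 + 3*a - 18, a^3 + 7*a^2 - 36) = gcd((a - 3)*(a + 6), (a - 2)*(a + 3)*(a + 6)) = a + 6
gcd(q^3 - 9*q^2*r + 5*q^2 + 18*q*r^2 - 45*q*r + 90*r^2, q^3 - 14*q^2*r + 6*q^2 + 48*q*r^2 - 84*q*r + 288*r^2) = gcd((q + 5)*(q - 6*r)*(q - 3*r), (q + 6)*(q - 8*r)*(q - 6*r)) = q - 6*r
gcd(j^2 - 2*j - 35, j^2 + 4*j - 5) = j + 5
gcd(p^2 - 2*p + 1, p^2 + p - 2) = p - 1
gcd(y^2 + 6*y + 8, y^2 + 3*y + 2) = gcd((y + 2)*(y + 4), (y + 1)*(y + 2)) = y + 2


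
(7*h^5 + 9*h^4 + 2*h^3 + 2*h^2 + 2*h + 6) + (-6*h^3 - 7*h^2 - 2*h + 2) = 7*h^5 + 9*h^4 - 4*h^3 - 5*h^2 + 8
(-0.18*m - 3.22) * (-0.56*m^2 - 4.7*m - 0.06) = 0.1008*m^3 + 2.6492*m^2 + 15.1448*m + 0.1932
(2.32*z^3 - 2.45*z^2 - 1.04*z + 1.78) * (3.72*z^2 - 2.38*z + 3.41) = 8.6304*z^5 - 14.6356*z^4 + 9.8734*z^3 + 0.742299999999999*z^2 - 7.7828*z + 6.0698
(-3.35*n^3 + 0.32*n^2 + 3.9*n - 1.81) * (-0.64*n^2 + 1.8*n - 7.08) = 2.144*n^5 - 6.2348*n^4 + 21.798*n^3 + 5.9128*n^2 - 30.87*n + 12.8148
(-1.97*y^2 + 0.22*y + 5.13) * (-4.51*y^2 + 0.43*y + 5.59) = 8.8847*y^4 - 1.8393*y^3 - 34.054*y^2 + 3.4357*y + 28.6767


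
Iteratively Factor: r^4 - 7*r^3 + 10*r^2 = (r - 2)*(r^3 - 5*r^2) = r*(r - 2)*(r^2 - 5*r) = r^2*(r - 2)*(r - 5)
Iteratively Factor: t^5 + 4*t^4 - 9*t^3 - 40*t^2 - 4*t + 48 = (t + 2)*(t^4 + 2*t^3 - 13*t^2 - 14*t + 24) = (t + 2)*(t + 4)*(t^3 - 2*t^2 - 5*t + 6) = (t + 2)^2*(t + 4)*(t^2 - 4*t + 3) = (t - 3)*(t + 2)^2*(t + 4)*(t - 1)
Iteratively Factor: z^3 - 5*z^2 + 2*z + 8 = (z - 2)*(z^2 - 3*z - 4) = (z - 4)*(z - 2)*(z + 1)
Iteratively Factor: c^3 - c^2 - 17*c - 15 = (c + 1)*(c^2 - 2*c - 15) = (c - 5)*(c + 1)*(c + 3)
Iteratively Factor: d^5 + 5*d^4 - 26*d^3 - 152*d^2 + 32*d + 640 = (d + 4)*(d^4 + d^3 - 30*d^2 - 32*d + 160) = (d + 4)^2*(d^3 - 3*d^2 - 18*d + 40) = (d + 4)^3*(d^2 - 7*d + 10) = (d - 5)*(d + 4)^3*(d - 2)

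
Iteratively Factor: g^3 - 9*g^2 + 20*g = (g - 5)*(g^2 - 4*g) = g*(g - 5)*(g - 4)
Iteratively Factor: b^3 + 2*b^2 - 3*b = (b - 1)*(b^2 + 3*b) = (b - 1)*(b + 3)*(b)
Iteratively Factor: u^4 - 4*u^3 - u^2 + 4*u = (u + 1)*(u^3 - 5*u^2 + 4*u) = (u - 1)*(u + 1)*(u^2 - 4*u) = u*(u - 1)*(u + 1)*(u - 4)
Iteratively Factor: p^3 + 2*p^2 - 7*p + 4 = (p + 4)*(p^2 - 2*p + 1) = (p - 1)*(p + 4)*(p - 1)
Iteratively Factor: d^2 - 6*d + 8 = (d - 2)*(d - 4)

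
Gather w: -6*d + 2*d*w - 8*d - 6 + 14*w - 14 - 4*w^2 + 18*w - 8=-14*d - 4*w^2 + w*(2*d + 32) - 28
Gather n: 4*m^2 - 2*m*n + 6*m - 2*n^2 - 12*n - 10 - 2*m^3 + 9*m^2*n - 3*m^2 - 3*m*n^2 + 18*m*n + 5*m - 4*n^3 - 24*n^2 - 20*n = -2*m^3 + m^2 + 11*m - 4*n^3 + n^2*(-3*m - 26) + n*(9*m^2 + 16*m - 32) - 10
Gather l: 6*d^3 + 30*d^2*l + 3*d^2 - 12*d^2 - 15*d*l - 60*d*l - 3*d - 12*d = 6*d^3 - 9*d^2 - 15*d + l*(30*d^2 - 75*d)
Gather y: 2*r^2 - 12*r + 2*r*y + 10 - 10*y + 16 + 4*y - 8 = 2*r^2 - 12*r + y*(2*r - 6) + 18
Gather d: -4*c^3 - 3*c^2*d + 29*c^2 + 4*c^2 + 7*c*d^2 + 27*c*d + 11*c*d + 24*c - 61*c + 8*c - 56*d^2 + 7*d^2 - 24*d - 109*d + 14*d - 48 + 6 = -4*c^3 + 33*c^2 - 29*c + d^2*(7*c - 49) + d*(-3*c^2 + 38*c - 119) - 42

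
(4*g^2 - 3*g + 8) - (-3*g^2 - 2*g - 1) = 7*g^2 - g + 9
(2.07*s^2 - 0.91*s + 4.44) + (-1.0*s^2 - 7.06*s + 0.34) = 1.07*s^2 - 7.97*s + 4.78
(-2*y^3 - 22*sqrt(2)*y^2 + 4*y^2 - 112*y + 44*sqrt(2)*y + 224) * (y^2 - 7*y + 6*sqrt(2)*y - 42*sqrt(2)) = -2*y^5 - 34*sqrt(2)*y^4 + 18*y^4 - 404*y^3 + 306*sqrt(2)*y^3 - 1148*sqrt(2)*y^2 + 3384*y^2 - 5264*y + 6048*sqrt(2)*y - 9408*sqrt(2)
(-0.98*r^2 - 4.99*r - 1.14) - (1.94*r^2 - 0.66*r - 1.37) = -2.92*r^2 - 4.33*r + 0.23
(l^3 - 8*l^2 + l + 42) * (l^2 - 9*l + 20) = l^5 - 17*l^4 + 93*l^3 - 127*l^2 - 358*l + 840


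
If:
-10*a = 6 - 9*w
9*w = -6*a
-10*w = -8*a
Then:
No Solution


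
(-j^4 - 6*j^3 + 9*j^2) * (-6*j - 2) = 6*j^5 + 38*j^4 - 42*j^3 - 18*j^2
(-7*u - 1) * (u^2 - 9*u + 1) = -7*u^3 + 62*u^2 + 2*u - 1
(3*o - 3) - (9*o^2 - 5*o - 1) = -9*o^2 + 8*o - 2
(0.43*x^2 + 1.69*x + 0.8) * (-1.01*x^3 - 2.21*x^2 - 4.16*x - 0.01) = -0.4343*x^5 - 2.6572*x^4 - 6.3317*x^3 - 8.8027*x^2 - 3.3449*x - 0.008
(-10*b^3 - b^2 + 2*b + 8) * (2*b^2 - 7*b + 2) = -20*b^5 + 68*b^4 - 9*b^3 - 52*b + 16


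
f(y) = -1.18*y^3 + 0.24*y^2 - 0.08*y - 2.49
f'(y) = -3.54*y^2 + 0.48*y - 0.08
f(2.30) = -15.76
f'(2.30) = -17.70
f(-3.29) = 42.39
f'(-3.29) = -39.98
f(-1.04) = -0.82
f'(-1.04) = -4.41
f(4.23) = -87.84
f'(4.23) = -61.39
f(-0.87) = -1.46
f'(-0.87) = -3.18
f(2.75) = -25.44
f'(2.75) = -25.53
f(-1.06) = -0.73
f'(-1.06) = -4.57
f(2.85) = -28.08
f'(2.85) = -27.47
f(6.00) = -249.21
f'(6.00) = -124.64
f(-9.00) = 877.89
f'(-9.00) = -291.14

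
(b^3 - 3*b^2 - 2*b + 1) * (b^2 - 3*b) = b^5 - 6*b^4 + 7*b^3 + 7*b^2 - 3*b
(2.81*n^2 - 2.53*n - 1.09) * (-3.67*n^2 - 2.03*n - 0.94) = -10.3127*n^4 + 3.5808*n^3 + 6.4948*n^2 + 4.5909*n + 1.0246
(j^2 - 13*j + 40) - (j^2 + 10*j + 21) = 19 - 23*j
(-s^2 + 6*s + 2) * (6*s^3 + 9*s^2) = -6*s^5 + 27*s^4 + 66*s^3 + 18*s^2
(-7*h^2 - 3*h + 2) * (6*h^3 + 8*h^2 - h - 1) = -42*h^5 - 74*h^4 - 5*h^3 + 26*h^2 + h - 2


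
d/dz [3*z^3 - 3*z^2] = 3*z*(3*z - 2)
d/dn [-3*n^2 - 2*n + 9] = -6*n - 2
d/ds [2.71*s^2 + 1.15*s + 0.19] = 5.42*s + 1.15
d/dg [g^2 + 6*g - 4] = 2*g + 6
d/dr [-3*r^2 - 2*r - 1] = -6*r - 2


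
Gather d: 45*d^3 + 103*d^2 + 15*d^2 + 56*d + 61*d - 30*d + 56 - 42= 45*d^3 + 118*d^2 + 87*d + 14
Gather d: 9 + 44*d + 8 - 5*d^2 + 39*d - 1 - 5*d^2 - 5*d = -10*d^2 + 78*d + 16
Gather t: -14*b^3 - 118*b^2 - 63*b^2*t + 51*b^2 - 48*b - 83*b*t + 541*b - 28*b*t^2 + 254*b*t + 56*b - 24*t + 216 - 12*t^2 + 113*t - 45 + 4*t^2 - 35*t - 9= -14*b^3 - 67*b^2 + 549*b + t^2*(-28*b - 8) + t*(-63*b^2 + 171*b + 54) + 162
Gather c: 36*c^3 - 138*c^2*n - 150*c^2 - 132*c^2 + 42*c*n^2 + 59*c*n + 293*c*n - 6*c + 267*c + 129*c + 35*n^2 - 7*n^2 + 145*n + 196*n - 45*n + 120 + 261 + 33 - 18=36*c^3 + c^2*(-138*n - 282) + c*(42*n^2 + 352*n + 390) + 28*n^2 + 296*n + 396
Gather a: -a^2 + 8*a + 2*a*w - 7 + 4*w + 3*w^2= -a^2 + a*(2*w + 8) + 3*w^2 + 4*w - 7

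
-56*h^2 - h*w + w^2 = (-8*h + w)*(7*h + w)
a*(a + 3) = a^2 + 3*a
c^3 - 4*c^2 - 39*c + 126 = (c - 7)*(c - 3)*(c + 6)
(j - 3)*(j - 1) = j^2 - 4*j + 3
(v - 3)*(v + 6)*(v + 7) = v^3 + 10*v^2 + 3*v - 126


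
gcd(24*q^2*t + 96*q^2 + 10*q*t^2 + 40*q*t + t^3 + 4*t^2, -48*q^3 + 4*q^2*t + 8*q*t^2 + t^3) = 24*q^2 + 10*q*t + t^2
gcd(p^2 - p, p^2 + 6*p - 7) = p - 1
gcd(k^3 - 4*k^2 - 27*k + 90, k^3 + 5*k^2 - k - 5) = k + 5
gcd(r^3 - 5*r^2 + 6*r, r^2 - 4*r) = r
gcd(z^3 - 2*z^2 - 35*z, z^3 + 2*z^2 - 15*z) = z^2 + 5*z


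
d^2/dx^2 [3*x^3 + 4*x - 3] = 18*x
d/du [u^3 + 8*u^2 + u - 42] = 3*u^2 + 16*u + 1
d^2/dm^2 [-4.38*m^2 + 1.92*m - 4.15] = -8.76000000000000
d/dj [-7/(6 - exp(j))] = -7*exp(j)/(exp(j) - 6)^2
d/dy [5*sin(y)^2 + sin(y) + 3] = (10*sin(y) + 1)*cos(y)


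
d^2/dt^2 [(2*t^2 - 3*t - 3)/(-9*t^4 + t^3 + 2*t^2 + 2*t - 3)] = 2*(-486*t^8 + 1512*t^7 + 2176*t^6 - 774*t^5 + 372*t^4 - 898*t^3 - 414*t^2 + 117*t + 30)/(729*t^12 - 243*t^11 - 459*t^10 - 379*t^9 + 939*t^8 + 36*t^7 - 239*t^6 - 324*t^5 + 291*t^4 + 37*t^3 - 18*t^2 - 54*t + 27)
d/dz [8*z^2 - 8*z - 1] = 16*z - 8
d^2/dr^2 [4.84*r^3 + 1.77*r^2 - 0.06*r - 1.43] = 29.04*r + 3.54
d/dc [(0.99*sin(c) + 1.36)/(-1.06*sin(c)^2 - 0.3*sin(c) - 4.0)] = (1.0494*sin(c)^2 + 2.8832*sin(c) - 3.552)*cos(c)/(1.1236*sin(c)^4 + 0.636*sin(c)^3 + 8.57*sin(c)^2 + 2.4*sin(c) + 16.0)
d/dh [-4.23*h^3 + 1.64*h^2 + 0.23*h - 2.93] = -12.69*h^2 + 3.28*h + 0.23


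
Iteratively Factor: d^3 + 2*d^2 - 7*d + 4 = (d - 1)*(d^2 + 3*d - 4) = (d - 1)^2*(d + 4)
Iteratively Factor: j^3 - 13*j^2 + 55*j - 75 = (j - 5)*(j^2 - 8*j + 15) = (j - 5)*(j - 3)*(j - 5)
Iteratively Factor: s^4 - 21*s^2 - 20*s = (s - 5)*(s^3 + 5*s^2 + 4*s) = s*(s - 5)*(s^2 + 5*s + 4) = s*(s - 5)*(s + 1)*(s + 4)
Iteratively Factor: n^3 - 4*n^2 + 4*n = (n)*(n^2 - 4*n + 4) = n*(n - 2)*(n - 2)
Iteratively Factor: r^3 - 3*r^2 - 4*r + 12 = (r + 2)*(r^2 - 5*r + 6) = (r - 3)*(r + 2)*(r - 2)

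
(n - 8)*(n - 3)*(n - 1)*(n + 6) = n^4 - 6*n^3 - 37*n^2 + 186*n - 144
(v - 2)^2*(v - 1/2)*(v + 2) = v^4 - 5*v^3/2 - 3*v^2 + 10*v - 4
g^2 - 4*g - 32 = (g - 8)*(g + 4)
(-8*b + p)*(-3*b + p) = 24*b^2 - 11*b*p + p^2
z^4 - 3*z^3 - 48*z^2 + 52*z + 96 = (z - 8)*(z - 2)*(z + 1)*(z + 6)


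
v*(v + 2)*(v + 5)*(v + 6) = v^4 + 13*v^3 + 52*v^2 + 60*v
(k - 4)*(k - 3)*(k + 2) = k^3 - 5*k^2 - 2*k + 24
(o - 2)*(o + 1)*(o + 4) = o^3 + 3*o^2 - 6*o - 8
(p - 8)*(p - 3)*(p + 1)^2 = p^4 - 9*p^3 + 3*p^2 + 37*p + 24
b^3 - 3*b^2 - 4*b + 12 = (b - 3)*(b - 2)*(b + 2)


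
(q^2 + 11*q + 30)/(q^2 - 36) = (q + 5)/(q - 6)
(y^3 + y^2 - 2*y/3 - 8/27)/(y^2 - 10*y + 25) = (y^3 + y^2 - 2*y/3 - 8/27)/(y^2 - 10*y + 25)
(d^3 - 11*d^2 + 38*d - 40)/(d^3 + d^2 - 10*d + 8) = (d^2 - 9*d + 20)/(d^2 + 3*d - 4)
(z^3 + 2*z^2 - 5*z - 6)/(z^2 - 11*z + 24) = (z^3 + 2*z^2 - 5*z - 6)/(z^2 - 11*z + 24)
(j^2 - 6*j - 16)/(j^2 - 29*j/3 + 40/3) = 3*(j + 2)/(3*j - 5)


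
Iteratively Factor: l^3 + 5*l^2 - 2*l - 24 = (l + 4)*(l^2 + l - 6) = (l - 2)*(l + 4)*(l + 3)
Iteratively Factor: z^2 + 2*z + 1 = (z + 1)*(z + 1)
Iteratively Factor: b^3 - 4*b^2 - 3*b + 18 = (b + 2)*(b^2 - 6*b + 9) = (b - 3)*(b + 2)*(b - 3)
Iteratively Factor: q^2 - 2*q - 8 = (q - 4)*(q + 2)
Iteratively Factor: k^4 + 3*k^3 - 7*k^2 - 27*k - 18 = (k + 1)*(k^3 + 2*k^2 - 9*k - 18) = (k - 3)*(k + 1)*(k^2 + 5*k + 6) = (k - 3)*(k + 1)*(k + 3)*(k + 2)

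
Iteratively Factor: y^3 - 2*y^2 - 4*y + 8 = (y + 2)*(y^2 - 4*y + 4) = (y - 2)*(y + 2)*(y - 2)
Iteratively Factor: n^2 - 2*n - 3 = (n + 1)*(n - 3)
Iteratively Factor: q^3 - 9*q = (q - 3)*(q^2 + 3*q) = q*(q - 3)*(q + 3)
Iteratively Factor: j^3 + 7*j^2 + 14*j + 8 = (j + 4)*(j^2 + 3*j + 2) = (j + 1)*(j + 4)*(j + 2)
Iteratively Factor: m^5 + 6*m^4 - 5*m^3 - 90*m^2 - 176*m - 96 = (m + 2)*(m^4 + 4*m^3 - 13*m^2 - 64*m - 48) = (m - 4)*(m + 2)*(m^3 + 8*m^2 + 19*m + 12) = (m - 4)*(m + 1)*(m + 2)*(m^2 + 7*m + 12) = (m - 4)*(m + 1)*(m + 2)*(m + 4)*(m + 3)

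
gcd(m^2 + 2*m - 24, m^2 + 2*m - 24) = m^2 + 2*m - 24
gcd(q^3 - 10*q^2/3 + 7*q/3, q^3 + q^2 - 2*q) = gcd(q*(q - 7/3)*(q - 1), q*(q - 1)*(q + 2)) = q^2 - q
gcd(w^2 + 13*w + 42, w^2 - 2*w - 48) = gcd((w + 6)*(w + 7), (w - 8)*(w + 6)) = w + 6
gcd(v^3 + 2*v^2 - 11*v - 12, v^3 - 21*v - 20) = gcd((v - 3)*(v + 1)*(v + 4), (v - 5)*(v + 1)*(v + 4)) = v^2 + 5*v + 4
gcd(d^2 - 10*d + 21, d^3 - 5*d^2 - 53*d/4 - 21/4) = d - 7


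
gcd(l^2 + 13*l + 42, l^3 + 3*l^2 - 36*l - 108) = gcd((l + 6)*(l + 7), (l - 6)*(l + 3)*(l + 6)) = l + 6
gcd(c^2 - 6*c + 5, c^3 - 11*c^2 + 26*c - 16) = c - 1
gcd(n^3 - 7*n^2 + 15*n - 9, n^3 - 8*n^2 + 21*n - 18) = n^2 - 6*n + 9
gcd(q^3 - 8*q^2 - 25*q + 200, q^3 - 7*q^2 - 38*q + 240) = q^2 - 13*q + 40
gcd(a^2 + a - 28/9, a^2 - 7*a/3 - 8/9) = 1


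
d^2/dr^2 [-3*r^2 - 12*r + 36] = -6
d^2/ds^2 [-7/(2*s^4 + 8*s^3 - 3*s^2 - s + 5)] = 14*(3*(4*s^2 + 8*s - 1)*(2*s^4 + 8*s^3 - 3*s^2 - s + 5) - (8*s^3 + 24*s^2 - 6*s - 1)^2)/(2*s^4 + 8*s^3 - 3*s^2 - s + 5)^3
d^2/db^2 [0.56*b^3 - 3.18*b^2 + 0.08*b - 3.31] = 3.36*b - 6.36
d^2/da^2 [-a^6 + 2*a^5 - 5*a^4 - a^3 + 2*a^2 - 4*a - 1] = -30*a^4 + 40*a^3 - 60*a^2 - 6*a + 4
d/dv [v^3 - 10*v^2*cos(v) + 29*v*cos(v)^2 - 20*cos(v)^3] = 10*v^2*sin(v) + 3*v^2 - 29*v*sin(2*v) - 20*v*cos(v) + 60*sin(v)*cos(v)^2 + 29*cos(v)^2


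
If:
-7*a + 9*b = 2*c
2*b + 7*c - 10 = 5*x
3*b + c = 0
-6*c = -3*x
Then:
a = 150/77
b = 10/11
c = -30/11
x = -60/11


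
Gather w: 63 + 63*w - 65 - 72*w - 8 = -9*w - 10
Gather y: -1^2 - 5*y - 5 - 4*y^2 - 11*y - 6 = -4*y^2 - 16*y - 12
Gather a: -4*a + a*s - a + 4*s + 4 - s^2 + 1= a*(s - 5) - s^2 + 4*s + 5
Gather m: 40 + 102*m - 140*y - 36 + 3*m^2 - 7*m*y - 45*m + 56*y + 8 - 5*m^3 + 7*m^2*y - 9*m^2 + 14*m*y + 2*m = -5*m^3 + m^2*(7*y - 6) + m*(7*y + 59) - 84*y + 12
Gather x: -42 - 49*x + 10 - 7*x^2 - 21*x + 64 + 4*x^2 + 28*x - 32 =-3*x^2 - 42*x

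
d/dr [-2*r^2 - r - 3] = -4*r - 1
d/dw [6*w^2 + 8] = 12*w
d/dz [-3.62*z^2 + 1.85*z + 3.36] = 1.85 - 7.24*z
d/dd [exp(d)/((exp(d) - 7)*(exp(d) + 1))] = (-exp(2*d) - 7)*exp(d)/(exp(4*d) - 12*exp(3*d) + 22*exp(2*d) + 84*exp(d) + 49)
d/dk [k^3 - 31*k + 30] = 3*k^2 - 31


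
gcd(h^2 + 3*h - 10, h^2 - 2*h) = h - 2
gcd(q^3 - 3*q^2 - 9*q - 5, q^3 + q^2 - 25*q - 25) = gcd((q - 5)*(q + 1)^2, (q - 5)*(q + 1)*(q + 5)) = q^2 - 4*q - 5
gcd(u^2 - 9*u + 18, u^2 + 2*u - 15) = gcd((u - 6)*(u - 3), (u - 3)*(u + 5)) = u - 3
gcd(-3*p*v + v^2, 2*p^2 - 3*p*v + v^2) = 1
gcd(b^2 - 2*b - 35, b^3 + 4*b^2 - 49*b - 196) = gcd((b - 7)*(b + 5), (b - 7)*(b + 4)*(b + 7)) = b - 7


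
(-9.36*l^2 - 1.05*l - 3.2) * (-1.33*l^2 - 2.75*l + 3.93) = 12.4488*l^4 + 27.1365*l^3 - 29.6413*l^2 + 4.6735*l - 12.576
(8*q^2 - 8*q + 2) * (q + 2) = 8*q^3 + 8*q^2 - 14*q + 4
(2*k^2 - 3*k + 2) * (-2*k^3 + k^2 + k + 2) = -4*k^5 + 8*k^4 - 5*k^3 + 3*k^2 - 4*k + 4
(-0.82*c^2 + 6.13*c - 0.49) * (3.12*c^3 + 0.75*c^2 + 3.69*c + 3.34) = -2.5584*c^5 + 18.5106*c^4 + 0.0429000000000004*c^3 + 19.5134*c^2 + 18.6661*c - 1.6366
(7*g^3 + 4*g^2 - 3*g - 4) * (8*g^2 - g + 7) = 56*g^5 + 25*g^4 + 21*g^3 - g^2 - 17*g - 28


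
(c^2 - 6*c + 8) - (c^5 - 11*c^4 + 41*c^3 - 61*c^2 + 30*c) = -c^5 + 11*c^4 - 41*c^3 + 62*c^2 - 36*c + 8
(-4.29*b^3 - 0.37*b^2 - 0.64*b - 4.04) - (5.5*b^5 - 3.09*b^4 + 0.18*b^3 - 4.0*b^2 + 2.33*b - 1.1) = -5.5*b^5 + 3.09*b^4 - 4.47*b^3 + 3.63*b^2 - 2.97*b - 2.94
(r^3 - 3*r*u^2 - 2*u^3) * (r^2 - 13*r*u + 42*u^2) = r^5 - 13*r^4*u + 39*r^3*u^2 + 37*r^2*u^3 - 100*r*u^4 - 84*u^5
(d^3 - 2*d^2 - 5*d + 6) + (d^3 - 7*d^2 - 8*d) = 2*d^3 - 9*d^2 - 13*d + 6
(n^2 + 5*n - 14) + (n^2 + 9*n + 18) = 2*n^2 + 14*n + 4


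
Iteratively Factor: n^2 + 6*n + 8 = (n + 4)*(n + 2)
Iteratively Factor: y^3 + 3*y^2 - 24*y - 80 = (y - 5)*(y^2 + 8*y + 16) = (y - 5)*(y + 4)*(y + 4)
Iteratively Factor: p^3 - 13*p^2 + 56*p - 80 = (p - 4)*(p^2 - 9*p + 20) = (p - 4)^2*(p - 5)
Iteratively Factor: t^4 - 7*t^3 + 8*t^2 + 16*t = (t - 4)*(t^3 - 3*t^2 - 4*t) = (t - 4)*(t + 1)*(t^2 - 4*t) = (t - 4)^2*(t + 1)*(t)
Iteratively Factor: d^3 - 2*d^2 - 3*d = (d)*(d^2 - 2*d - 3) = d*(d + 1)*(d - 3)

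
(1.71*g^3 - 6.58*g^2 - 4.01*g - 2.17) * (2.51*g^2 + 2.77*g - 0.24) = 4.2921*g^5 - 11.7791*g^4 - 28.7021*g^3 - 14.9752*g^2 - 5.0485*g + 0.5208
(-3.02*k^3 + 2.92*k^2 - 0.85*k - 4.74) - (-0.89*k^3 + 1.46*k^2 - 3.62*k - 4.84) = -2.13*k^3 + 1.46*k^2 + 2.77*k + 0.0999999999999996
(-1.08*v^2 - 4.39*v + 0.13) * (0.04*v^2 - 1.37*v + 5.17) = -0.0432*v^4 + 1.304*v^3 + 0.4359*v^2 - 22.8744*v + 0.6721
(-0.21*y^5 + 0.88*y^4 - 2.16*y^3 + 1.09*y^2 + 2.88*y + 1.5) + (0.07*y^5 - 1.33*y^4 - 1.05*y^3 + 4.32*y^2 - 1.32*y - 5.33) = -0.14*y^5 - 0.45*y^4 - 3.21*y^3 + 5.41*y^2 + 1.56*y - 3.83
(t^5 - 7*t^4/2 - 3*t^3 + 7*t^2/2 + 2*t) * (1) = t^5 - 7*t^4/2 - 3*t^3 + 7*t^2/2 + 2*t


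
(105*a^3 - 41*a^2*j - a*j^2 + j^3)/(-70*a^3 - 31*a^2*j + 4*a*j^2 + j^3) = (-3*a + j)/(2*a + j)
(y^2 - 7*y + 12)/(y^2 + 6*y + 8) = (y^2 - 7*y + 12)/(y^2 + 6*y + 8)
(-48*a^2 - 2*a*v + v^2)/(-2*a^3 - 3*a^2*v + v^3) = (48*a^2 + 2*a*v - v^2)/(2*a^3 + 3*a^2*v - v^3)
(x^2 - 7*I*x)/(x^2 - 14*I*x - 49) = x/(x - 7*I)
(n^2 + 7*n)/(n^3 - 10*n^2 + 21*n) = (n + 7)/(n^2 - 10*n + 21)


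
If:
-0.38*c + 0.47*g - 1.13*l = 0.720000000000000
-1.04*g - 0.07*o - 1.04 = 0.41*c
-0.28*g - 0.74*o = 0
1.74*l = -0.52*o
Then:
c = -2.07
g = -0.19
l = -0.02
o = 0.07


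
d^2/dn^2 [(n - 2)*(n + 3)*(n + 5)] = 6*n + 12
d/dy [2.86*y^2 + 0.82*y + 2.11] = 5.72*y + 0.82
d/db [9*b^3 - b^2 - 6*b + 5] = 27*b^2 - 2*b - 6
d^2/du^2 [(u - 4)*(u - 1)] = 2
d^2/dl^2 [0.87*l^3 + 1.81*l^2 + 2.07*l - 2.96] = 5.22*l + 3.62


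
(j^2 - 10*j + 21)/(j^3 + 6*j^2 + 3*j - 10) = (j^2 - 10*j + 21)/(j^3 + 6*j^2 + 3*j - 10)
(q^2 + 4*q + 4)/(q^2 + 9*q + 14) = (q + 2)/(q + 7)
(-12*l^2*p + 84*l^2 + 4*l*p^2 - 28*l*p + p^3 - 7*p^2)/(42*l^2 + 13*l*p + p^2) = (-2*l*p + 14*l + p^2 - 7*p)/(7*l + p)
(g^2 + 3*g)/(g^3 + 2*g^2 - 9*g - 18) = g/(g^2 - g - 6)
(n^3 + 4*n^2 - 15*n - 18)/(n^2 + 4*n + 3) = (n^2 + 3*n - 18)/(n + 3)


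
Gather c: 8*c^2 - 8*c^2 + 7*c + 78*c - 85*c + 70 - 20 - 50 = 0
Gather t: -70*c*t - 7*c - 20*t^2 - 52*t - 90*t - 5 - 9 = -7*c - 20*t^2 + t*(-70*c - 142) - 14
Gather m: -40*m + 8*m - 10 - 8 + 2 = -32*m - 16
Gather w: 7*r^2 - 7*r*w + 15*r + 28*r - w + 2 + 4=7*r^2 + 43*r + w*(-7*r - 1) + 6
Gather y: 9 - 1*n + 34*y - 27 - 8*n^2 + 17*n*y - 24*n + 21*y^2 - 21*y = -8*n^2 - 25*n + 21*y^2 + y*(17*n + 13) - 18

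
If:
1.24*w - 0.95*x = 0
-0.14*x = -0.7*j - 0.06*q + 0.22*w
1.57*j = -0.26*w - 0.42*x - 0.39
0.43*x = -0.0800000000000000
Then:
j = -0.18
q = 1.09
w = -0.14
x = -0.19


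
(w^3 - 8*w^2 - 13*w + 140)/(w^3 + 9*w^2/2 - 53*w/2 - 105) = 2*(w^2 - 3*w - 28)/(2*w^2 + 19*w + 42)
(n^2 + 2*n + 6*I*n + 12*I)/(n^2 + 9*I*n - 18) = (n + 2)/(n + 3*I)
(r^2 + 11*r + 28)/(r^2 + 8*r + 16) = (r + 7)/(r + 4)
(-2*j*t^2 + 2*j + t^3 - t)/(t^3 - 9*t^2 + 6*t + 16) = (-2*j*t + 2*j + t^2 - t)/(t^2 - 10*t + 16)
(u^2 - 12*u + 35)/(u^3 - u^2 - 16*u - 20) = (u - 7)/(u^2 + 4*u + 4)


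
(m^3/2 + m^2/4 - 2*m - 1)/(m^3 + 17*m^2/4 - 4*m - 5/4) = (2*m^3 + m^2 - 8*m - 4)/(4*m^3 + 17*m^2 - 16*m - 5)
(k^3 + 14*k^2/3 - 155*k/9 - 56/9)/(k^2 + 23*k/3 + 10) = (9*k^3 + 42*k^2 - 155*k - 56)/(3*(3*k^2 + 23*k + 30))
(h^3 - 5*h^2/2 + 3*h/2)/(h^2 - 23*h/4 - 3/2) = 2*h*(-2*h^2 + 5*h - 3)/(-4*h^2 + 23*h + 6)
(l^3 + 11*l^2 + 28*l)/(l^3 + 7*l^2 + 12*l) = (l + 7)/(l + 3)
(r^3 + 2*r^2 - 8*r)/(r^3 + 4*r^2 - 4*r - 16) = r/(r + 2)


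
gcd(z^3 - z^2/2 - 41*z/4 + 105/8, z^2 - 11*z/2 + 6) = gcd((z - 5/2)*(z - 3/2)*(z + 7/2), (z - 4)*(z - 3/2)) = z - 3/2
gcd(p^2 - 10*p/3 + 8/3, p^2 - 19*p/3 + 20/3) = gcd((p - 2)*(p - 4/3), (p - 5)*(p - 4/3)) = p - 4/3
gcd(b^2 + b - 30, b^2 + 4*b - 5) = 1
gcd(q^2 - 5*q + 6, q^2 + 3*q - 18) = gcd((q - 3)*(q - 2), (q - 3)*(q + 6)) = q - 3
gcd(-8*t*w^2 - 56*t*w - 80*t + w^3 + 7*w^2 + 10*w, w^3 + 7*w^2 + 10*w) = w^2 + 7*w + 10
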